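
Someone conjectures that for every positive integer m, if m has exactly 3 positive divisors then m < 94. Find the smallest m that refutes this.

m = 121

Check each positive integer m in order until m has exactly 3 positive divisors but the claim fails.
m = 4: τ(4) = 3; 4 < 94.
m = 9: τ(9) = 3; 9 < 94.
m = 25: τ(25) = 3; 25 < 94.
m = 49: τ(49) = 3; 49 < 94.
m = 121: τ(121) = 3; 121 ≥ 94.
Hence m = 121 is a counterexample.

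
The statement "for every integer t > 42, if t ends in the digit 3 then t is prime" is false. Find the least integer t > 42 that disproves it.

t = 63

We need the least integer t > 42 for which t ends in the digit 3 but t is not prime.
For t = 43, 53 the conclusion holds.
t = 63: 63 ends in 3; 63 = 3 × 21, composite.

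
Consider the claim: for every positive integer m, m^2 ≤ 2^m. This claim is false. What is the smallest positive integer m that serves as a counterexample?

m = 3

Check each positive integer m in order until m^2 > 2^m.
For m = 1, 2 the conclusion holds.
m = 3: m^2 = 9 and 2^m = 8, so 9 > 8.
So m = 3 is the smallest counterexample.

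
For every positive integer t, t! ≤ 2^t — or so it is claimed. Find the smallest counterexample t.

t = 4

Check each positive integer t in order until t! > 2^t.
t = 1: t! = 1 and 2^t = 2, so 1 ≤ 2.
t = 2: t! = 2 and 2^t = 4, so 2 ≤ 4.
t = 3: t! = 6 and 2^t = 8, so 6 ≤ 8.
t = 4: t! = 24 and 2^t = 16, so 24 > 16.
Hence t = 4 is a counterexample.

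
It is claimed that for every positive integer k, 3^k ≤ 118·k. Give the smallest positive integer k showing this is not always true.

k = 6

A counterexample is any positive integer k such that 3^k > 118·k; we check each in order.
k = 1: 3^k = 3 and 118·k = 118, so 3 ≤ 118.
k = 2: 3^k = 9 and 118·k = 236, so 9 ≤ 236.
k = 3: 3^k = 27 and 118·k = 354, so 27 ≤ 354.
k = 4: 3^k = 81 and 118·k = 472, so 81 ≤ 472.
k = 5: 3^k = 243 and 118·k = 590, so 243 ≤ 590.
k = 6: 3^k = 729 and 118·k = 708, so 729 > 708.
So k = 6 is the smallest counterexample.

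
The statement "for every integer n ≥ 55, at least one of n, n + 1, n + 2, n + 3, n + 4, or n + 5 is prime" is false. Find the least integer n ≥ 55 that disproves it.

We need the least integer n ≥ 55 for which n, n + 1, n + 2, n + 3, n + 4, n + 5 are all composite.
For n = 55, 56, 57, 58, …, 87, 88, 89 the conclusion holds.
n = 90: 90 = 2 × 45; 91 = 7 × 13; 92 = 2 × 46; 93 = 3 × 31; 94 = 2 × 47; 95 = 5 × 19 — all composite.
Thus n = 90 disproves the claim, and no smaller n works.

n = 90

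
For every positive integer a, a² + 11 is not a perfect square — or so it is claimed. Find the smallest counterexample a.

We need the least positive integer a for which a² + 11 is a perfect square.
a = 1: 1² + 11 = 12, not a perfect square.
a = 2: 2² + 11 = 15, not a perfect square.
a = 3: 3² + 11 = 20, not a perfect square.
a = 4: 4² + 11 = 27, not a perfect square.
a = 5: 5² + 11 = 36 = 6², a perfect square.

a = 5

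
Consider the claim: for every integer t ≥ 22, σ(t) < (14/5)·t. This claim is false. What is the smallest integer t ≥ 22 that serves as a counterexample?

t = 60

A counterexample is any integer t ≥ 22 such that the claim fails; we check each in order.
The first 38 eligible values, up to t = 59, all satisfy the conclusion.
t = 60: σ(60) = 168; 168 ≥ 168.
Hence t = 60 is a counterexample.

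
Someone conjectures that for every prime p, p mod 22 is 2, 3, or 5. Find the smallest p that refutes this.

We need the least prime p for which the claim fails.
For p = 2, 3, 5 the conclusion holds.
p = 7: 7 mod 22 = 7 — not in {2, 3, 5}.
Thus p = 7 disproves the claim, and no smaller p works.

p = 7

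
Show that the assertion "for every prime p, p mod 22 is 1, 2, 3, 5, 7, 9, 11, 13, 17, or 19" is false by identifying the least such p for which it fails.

Check each prime p in order until the claim fails.
The first 11 eligible values, up to p = 31, all satisfy the conclusion.
p = 37: 37 mod 22 = 15 — not in {1, 2, 3, 5, 7, 9, 11, 13, 17, 19}.
Thus p = 37 disproves the claim, and no smaller p works.

p = 37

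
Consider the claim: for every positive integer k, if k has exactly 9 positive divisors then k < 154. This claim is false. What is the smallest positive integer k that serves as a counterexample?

A counterexample is any positive integer k such that k has exactly 9 positive divisors but the claim fails; we check each in order.
For k = 36, 100 the conclusion holds.
k = 196: τ(196) = 9; 196 ≥ 154.
Thus k = 196 disproves the claim, and no smaller k works.

k = 196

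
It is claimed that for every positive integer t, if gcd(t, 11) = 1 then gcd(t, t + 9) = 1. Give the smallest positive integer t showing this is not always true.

t = 1: gcd(1, 10) = 1.
t = 2: gcd(2, 11) = 1.
t = 3: gcd(3, 12) = 3.
So t = 3 is the smallest counterexample.

t = 3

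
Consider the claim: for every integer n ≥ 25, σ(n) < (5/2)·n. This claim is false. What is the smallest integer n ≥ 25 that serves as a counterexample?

n = 36

For n = 25, 26, 27, 28, …, 33, 34, 35 the conclusion holds.
n = 36: σ(36) = 91; 91 ≥ 90.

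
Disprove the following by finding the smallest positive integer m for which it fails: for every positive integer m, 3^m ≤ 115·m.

m = 6

We need the least positive integer m for which 3^m > 115·m.
For m = 1, 2, 3, 4, 5 the conclusion holds.
m = 6: 3^m = 729 and 115·m = 690, so 729 > 690.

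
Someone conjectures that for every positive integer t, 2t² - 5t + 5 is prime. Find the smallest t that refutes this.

t = 3

t = 1: 2t² - 5t + 5 = 2, prime.
t = 2: 2t² - 5t + 5 = 3, prime.
t = 3: 2t² - 5t + 5 = 8 = 2 × 4, composite.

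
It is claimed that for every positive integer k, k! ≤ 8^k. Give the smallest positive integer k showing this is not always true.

k = 20

A counterexample is any positive integer k such that k! > 8^k; we check each in order.
The first 19 eligible values, up to k = 19, all satisfy the conclusion.
k = 20: k! = 2432902008176640000 and 8^k = 1152921504606846976, so 2432902008176640000 > 1152921504606846976.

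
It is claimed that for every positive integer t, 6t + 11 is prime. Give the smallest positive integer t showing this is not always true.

t = 4

We need the least positive integer t for which 6t + 11 is not prime.
t = 1: 6t + 11 = 17, prime.
t = 2: 6t + 11 = 23, prime.
t = 3: 6t + 11 = 29, prime.
t = 4: 6t + 11 = 35 = 5 × 7, composite.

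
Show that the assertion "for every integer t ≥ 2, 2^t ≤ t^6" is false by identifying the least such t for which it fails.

For t = 2, 3, 4, 5, …, 27, 28, 29 the conclusion holds.
t = 30: 2^t = 1073741824 and t^6 = 729000000, so 1073741824 > 729000000.
Hence t = 30 is a counterexample.

t = 30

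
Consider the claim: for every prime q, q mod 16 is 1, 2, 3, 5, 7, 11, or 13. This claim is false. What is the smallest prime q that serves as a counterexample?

For q = 2, 3, 5, 7, 11, 13, 17, 19, 23, 29 the conclusion holds.
q = 31: 31 mod 16 = 15 — not in {1, 2, 3, 5, 7, 11, 13}.

q = 31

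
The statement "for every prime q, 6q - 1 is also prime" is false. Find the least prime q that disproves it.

The first 4 eligible values, up to q = 7, all satisfy the conclusion.
q = 11: 6q - 1 = 65 = 5 × 13, not prime.

q = 11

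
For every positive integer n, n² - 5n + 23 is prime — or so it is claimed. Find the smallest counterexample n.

Check each positive integer n in order until n² - 5n + 23 is not prime.
For n = 1, 2, 3, 4, …, 16, 17, 18 the conclusion holds.
n = 19: n² - 5n + 23 = 289 = 17 × 17, composite.

n = 19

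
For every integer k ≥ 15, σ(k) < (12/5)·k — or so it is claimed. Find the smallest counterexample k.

k = 24

A counterexample is any integer k ≥ 15 such that the claim fails; we check each in order.
The first 9 eligible values, up to k = 23, all satisfy the conclusion.
k = 24: σ(24) = 60; 60 ≥ 288/5.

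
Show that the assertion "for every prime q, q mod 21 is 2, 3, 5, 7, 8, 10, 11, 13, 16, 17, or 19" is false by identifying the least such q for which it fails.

q = 41

Check each prime q in order until the claim fails.
For q = 2, 3, 5, 7, …, 29, 31, 37 the conclusion holds.
q = 41: 41 mod 21 = 20 — not in {2, 3, 5, 7, 8, 10, 11, 13, 16, 17, 19}.
Hence q = 41 is a counterexample.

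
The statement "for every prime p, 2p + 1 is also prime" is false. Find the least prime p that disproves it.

p = 7

We need the least prime p for which 2p + 1 is not prime.
p = 2: 2p + 1 = 5, prime.
p = 3: 2p + 1 = 7, prime.
p = 5: 2p + 1 = 11, prime.
p = 7: 2p + 1 = 15 = 3 × 5, not prime.
Thus p = 7 disproves the claim, and no smaller p works.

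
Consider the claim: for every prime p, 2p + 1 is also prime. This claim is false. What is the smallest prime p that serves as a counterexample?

p = 7

p = 2: 2p + 1 = 5, prime.
p = 3: 2p + 1 = 7, prime.
p = 5: 2p + 1 = 11, prime.
p = 7: 2p + 1 = 15 = 3 × 5, not prime.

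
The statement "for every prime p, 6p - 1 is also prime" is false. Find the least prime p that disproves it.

p = 11

A counterexample is any prime p such that 6p - 1 is not prime; we check each in order.
The first 4 eligible values, up to p = 7, all satisfy the conclusion.
p = 11: 6p - 1 = 65 = 5 × 13, not prime.
Hence p = 11 is a counterexample.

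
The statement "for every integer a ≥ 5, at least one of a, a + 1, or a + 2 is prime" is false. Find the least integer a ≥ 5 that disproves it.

a = 8

We need the least integer a ≥ 5 for which a, a + 1, a + 2 are all composite.
a = 5: 5 is prime.
a = 6: 7 is prime.
a = 7: 7 is prime.
a = 8: 8 = 2 × 4; 9 = 3 × 3; 10 = 2 × 5 — all composite.
Hence a = 8 is a counterexample.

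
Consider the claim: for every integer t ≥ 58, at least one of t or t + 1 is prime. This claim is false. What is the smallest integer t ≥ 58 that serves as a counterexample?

t = 62

t = 58: 59 is prime.
t = 59: 59 is prime.
t = 60: 61 is prime.
t = 61: 61 is prime.
t = 62: 62 = 2 × 31; 63 = 3 × 21 — both composite.
Thus t = 62 disproves the claim, and no smaller t works.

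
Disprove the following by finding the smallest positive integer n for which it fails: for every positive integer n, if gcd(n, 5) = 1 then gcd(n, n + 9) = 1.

n = 3

A counterexample is any positive integer n such that gcd(n, 5) = 1 but gcd(n, n + 9) > 1; we check each in order.
For n = 1, 2 the conclusion holds.
n = 3: gcd(3, 12) = 3.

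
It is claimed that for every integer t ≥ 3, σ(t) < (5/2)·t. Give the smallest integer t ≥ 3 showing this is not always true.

A counterexample is any integer t ≥ 3 such that the claim fails; we check each in order.
For t = 3, 4, 5, 6, …, 21, 22, 23 the conclusion holds.
t = 24: σ(24) = 60; 60 ≥ 60.
Hence t = 24 is a counterexample.

t = 24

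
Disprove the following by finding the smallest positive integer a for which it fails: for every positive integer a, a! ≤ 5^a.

For a = 1, 2, 3, 4, …, 9, 10, 11 the conclusion holds.
a = 12: a! = 479001600 and 5^a = 244140625, so 479001600 > 244140625.

a = 12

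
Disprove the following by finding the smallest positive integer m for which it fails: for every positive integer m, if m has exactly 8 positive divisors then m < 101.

For m = 24, 30, 40, 42, 54, 56, 66, 70, 78, 88 the conclusion holds.
m = 102: τ(102) = 8; 102 ≥ 101.
Thus m = 102 disproves the claim, and no smaller m works.

m = 102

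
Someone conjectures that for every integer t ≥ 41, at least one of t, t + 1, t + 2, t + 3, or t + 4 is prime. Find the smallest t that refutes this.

t = 41: 41 is prime.
t = 42: 43 is prime.
t = 43: 43 is prime.
t = 44: 47 is prime.
t = 45: 47 is prime.
t = 46: 47 is prime.
t = 47: 47 is prime.
t = 48: 48 = 2 × 24; 49 = 7 × 7; 50 = 2 × 25; 51 = 3 × 17; 52 = 2 × 26 — all composite.

t = 48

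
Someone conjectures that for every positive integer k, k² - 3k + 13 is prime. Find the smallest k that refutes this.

k = 12

Check each positive integer k in order until k² - 3k + 13 is not prime.
For k = 1, 2, 3, 4, …, 9, 10, 11 the conclusion holds.
k = 12: k² - 3k + 13 = 121 = 11 × 11, composite.
Hence k = 12 is a counterexample.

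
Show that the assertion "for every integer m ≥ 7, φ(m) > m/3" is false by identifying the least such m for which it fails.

The first 5 eligible values, up to m = 11, all satisfy the conclusion.
m = 12: φ(12) = 4 and 12/3 = 4, so φ(12) ≤ 12/3.
Hence m = 12 is a counterexample.

m = 12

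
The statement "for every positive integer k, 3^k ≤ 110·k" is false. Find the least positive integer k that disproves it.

k = 6

We need the least positive integer k for which 3^k > 110·k.
k = 1: 3^k = 3 and 110·k = 110, so 3 ≤ 110.
k = 2: 3^k = 9 and 110·k = 220, so 9 ≤ 220.
k = 3: 3^k = 27 and 110·k = 330, so 27 ≤ 330.
k = 4: 3^k = 81 and 110·k = 440, so 81 ≤ 440.
k = 5: 3^k = 243 and 110·k = 550, so 243 ≤ 550.
k = 6: 3^k = 729 and 110·k = 660, so 729 > 660.
So k = 6 is the smallest counterexample.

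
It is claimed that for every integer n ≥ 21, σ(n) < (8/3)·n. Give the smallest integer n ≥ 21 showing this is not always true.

Check each integer n ≥ 21 in order until the claim fails.
For n = 21, 22, 23, 24, …, 57, 58, 59 the conclusion holds.
n = 60: σ(60) = 168; 168 ≥ 160.
Hence n = 60 is a counterexample.

n = 60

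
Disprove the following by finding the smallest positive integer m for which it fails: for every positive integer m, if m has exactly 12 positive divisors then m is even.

m = 315

We need the least positive integer m for which m has exactly 12 positive divisors but m is odd.
For m = 60, 72, 84, 90, …, 294, 306, 308 the conclusion holds.
m = 315: divisors of 315: 12 divisors; 315 is odd.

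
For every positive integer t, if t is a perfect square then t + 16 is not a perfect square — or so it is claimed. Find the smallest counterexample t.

For t = 1, 4 the conclusion holds.
t = 9: 9 = 3² and 9 + 16 = 25 = 5².

t = 9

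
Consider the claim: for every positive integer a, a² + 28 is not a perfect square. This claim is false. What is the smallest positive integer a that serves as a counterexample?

a = 6

A counterexample is any positive integer a such that a² + 28 is a perfect square; we check each in order.
The first 5 eligible values, up to a = 5, all satisfy the conclusion.
a = 6: 6² + 28 = 64 = 8², a perfect square.
So a = 6 is the smallest counterexample.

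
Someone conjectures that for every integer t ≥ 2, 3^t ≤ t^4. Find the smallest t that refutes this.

Check each integer t ≥ 2 in order until 3^t > t^4.
t = 2: 3^t = 9 and t^4 = 16, so 9 ≤ 16.
t = 3: 3^t = 27 and t^4 = 81, so 27 ≤ 81.
t = 4: 3^t = 81 and t^4 = 256, so 81 ≤ 256.
t = 5: 3^t = 243 and t^4 = 625, so 243 ≤ 625.
t = 6: 3^t = 729 and t^4 = 1296, so 729 ≤ 1296.
t = 7: 3^t = 2187 and t^4 = 2401, so 2187 ≤ 2401.
t = 8: 3^t = 6561 and t^4 = 4096, so 6561 > 4096.
So t = 8 is the smallest counterexample.

t = 8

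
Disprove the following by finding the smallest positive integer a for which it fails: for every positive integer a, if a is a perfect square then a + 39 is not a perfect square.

A counterexample is any positive integer a such that a is a perfect square but a + 39 is a perfect square; we check each in order.
The first 4 eligible values, up to a = 16, all satisfy the conclusion.
a = 25: 25 = 5² and 25 + 39 = 64 = 8².

a = 25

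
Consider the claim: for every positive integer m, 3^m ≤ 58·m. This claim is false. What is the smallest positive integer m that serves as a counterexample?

For m = 1, 2, 3, 4, 5 the conclusion holds.
m = 6: 3^m = 729 and 58·m = 348, so 729 > 348.
So m = 6 is the smallest counterexample.

m = 6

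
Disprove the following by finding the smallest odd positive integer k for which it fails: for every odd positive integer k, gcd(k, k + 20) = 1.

Check each odd positive integer k in order until gcd(k, k + 20) > 1.
For k = 1, 3 the conclusion holds.
k = 5: gcd(5, 25) = 5.
Hence k = 5 is a counterexample.

k = 5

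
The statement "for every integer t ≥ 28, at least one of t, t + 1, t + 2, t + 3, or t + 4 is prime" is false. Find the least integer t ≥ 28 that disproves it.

t = 32

Check each integer t ≥ 28 in order until t, t + 1, t + 2, t + 3, t + 4 are all composite.
For t = 28, 29, 30, 31 the conclusion holds.
t = 32: 32 = 2 × 16; 33 = 3 × 11; 34 = 2 × 17; 35 = 5 × 7; 36 = 2 × 18 — all composite.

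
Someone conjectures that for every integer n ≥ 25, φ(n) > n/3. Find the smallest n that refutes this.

Check each integer n ≥ 25 in order until the claim fails.
n = 25: φ(25) = 20 and 25/3 = 25/3, so φ(25) > 25/3.
n = 26: φ(26) = 12 and 26/3 = 26/3, so φ(26) > 26/3.
n = 27: φ(27) = 18 and 27/3 = 9, so φ(27) > 27/3.
n = 28: φ(28) = 12 and 28/3 = 28/3, so φ(28) > 28/3.
n = 29: φ(29) = 28 and 29/3 = 29/3, so φ(29) > 29/3.
n = 30: φ(30) = 8 and 30/3 = 10, so φ(30) ≤ 30/3.
Hence n = 30 is a counterexample.

n = 30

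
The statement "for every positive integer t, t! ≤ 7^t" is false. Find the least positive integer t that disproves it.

t = 17

A counterexample is any positive integer t such that t! > 7^t; we check each in order.
For t = 1, 2, 3, 4, …, 14, 15, 16 the conclusion holds.
t = 17: t! = 355687428096000 and 7^t = 232630513987207, so 355687428096000 > 232630513987207.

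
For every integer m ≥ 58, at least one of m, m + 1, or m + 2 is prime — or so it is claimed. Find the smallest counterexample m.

m = 62

A counterexample is any integer m ≥ 58 such that m, m + 1, m + 2 are all composite; we check each in order.
For m = 58, 59, 60, 61 the conclusion holds.
m = 62: 62 = 2 × 31; 63 = 3 × 21; 64 = 2 × 32 — all composite.
Hence m = 62 is a counterexample.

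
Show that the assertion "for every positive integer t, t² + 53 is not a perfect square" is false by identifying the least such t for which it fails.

A counterexample is any positive integer t such that t² + 53 is a perfect square; we check each in order.
For t = 1, 2, 3, 4, …, 23, 24, 25 the conclusion holds.
t = 26: 26² + 53 = 729 = 27², a perfect square.
So t = 26 is the smallest counterexample.

t = 26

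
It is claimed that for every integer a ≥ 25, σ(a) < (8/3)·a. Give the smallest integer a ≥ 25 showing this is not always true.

a = 60

For a = 25, 26, 27, 28, …, 57, 58, 59 the conclusion holds.
a = 60: σ(60) = 168; 168 ≥ 160.
Hence a = 60 is a counterexample.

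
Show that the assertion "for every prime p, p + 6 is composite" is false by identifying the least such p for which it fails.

A counterexample is any prime p such that p + 6 is prime; we check each in order.
p = 2: p + 6 = 8 = 2 × 4, composite.
p = 3: p + 6 = 9 = 3 × 3, composite.
p = 5: p + 6 = 11, prime — not composite.
So p = 5 is the smallest counterexample.

p = 5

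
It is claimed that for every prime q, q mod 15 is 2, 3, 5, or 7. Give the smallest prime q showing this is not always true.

q = 11

A counterexample is any prime q such that the claim fails; we check each in order.
For q = 2, 3, 5, 7 the conclusion holds.
q = 11: 11 mod 15 = 11 — not in {2, 3, 5, 7}.
So q = 11 is the smallest counterexample.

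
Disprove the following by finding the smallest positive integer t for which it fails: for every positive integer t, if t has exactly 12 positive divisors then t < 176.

Check each positive integer t in order until t has exactly 12 positive divisors but the claim fails.
For t = 60, 72, 84, 90, …, 150, 156, 160 the conclusion holds.
t = 198: τ(198) = 12; 198 ≥ 176.

t = 198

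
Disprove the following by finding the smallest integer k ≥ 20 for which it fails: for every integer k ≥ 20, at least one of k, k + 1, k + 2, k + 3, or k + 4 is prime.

k = 24

We need the least integer k ≥ 20 for which k, k + 1, k + 2, k + 3, k + 4 are all composite.
k = 20: 23 is prime.
k = 21: 23 is prime.
k = 22: 23 is prime.
k = 23: 23 is prime.
k = 24: 24 = 2 × 12; 25 = 5 × 5; 26 = 2 × 13; 27 = 3 × 9; 28 = 2 × 14 — all composite.
Thus k = 24 disproves the claim, and no smaller k works.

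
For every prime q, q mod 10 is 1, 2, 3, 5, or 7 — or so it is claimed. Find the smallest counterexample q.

q = 19

q = 2: 2 mod 10 = 2.
q = 3: 3 mod 10 = 3.
q = 5: 5 mod 10 = 5.
q = 7: 7 mod 10 = 7.
q = 11: 11 mod 10 = 1.
q = 13: 13 mod 10 = 3.
q = 17: 17 mod 10 = 7.
q = 19: 19 mod 10 = 9 — not in {1, 2, 3, 5, 7}.
So q = 19 is the smallest counterexample.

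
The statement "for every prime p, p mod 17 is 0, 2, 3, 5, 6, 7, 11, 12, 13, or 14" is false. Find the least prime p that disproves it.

For p = 2, 3, 5, 7, …, 31, 37, 41 the conclusion holds.
p = 43: 43 mod 17 = 9 — not in {0, 2, 3, 5, 6, 7, 11, 12, 13, 14}.

p = 43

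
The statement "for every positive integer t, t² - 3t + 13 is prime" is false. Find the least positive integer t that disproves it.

A counterexample is any positive integer t such that t² - 3t + 13 is not prime; we check each in order.
The first 11 eligible values, up to t = 11, all satisfy the conclusion.
t = 12: t² - 3t + 13 = 121 = 11 × 11, composite.
So t = 12 is the smallest counterexample.

t = 12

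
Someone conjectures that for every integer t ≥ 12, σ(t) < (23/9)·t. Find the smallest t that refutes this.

For t = 12, 13, 14, 15, …, 45, 46, 47 the conclusion holds.
t = 48: σ(48) = 124; 124 ≥ 368/3.

t = 48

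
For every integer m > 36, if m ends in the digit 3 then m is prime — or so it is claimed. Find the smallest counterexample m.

m = 43: 43 ends in 3 and is prime.
m = 53: 53 ends in 3 and is prime.
m = 63: 63 ends in 3; 63 = 3 × 21, composite.
Thus m = 63 disproves the claim, and no smaller m works.

m = 63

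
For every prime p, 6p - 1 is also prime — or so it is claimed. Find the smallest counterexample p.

We need the least prime p for which 6p - 1 is not prime.
p = 2: 6p - 1 = 11, prime.
p = 3: 6p - 1 = 17, prime.
p = 5: 6p - 1 = 29, prime.
p = 7: 6p - 1 = 41, prime.
p = 11: 6p - 1 = 65 = 5 × 13, not prime.
Hence p = 11 is a counterexample.

p = 11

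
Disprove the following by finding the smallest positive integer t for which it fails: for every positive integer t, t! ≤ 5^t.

t = 12

A counterexample is any positive integer t such that t! > 5^t; we check each in order.
For t = 1, 2, 3, 4, …, 9, 10, 11 the conclusion holds.
t = 12: t! = 479001600 and 5^t = 244140625, so 479001600 > 244140625.
Thus t = 12 disproves the claim, and no smaller t works.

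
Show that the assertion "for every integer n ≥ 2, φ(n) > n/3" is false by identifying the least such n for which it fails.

We need the least integer n ≥ 2 for which the claim fails.
For n = 2, 3, 4, 5 the conclusion holds.
n = 6: φ(6) = 2 and 6/3 = 2, so φ(6) ≤ 6/3.
Thus n = 6 disproves the claim, and no smaller n works.

n = 6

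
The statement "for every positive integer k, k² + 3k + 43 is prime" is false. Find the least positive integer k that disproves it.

Check each positive integer k in order until k² + 3k + 43 is not prime.
For k = 1, 2, 3, 4, …, 36, 37, 38 the conclusion holds.
k = 39: k² + 3k + 43 = 1681 = 41 × 41, composite.
So k = 39 is the smallest counterexample.

k = 39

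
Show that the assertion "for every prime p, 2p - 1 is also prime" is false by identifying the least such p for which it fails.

Check each prime p in order until 2p - 1 is not prime.
p = 2: 2p - 1 = 3, prime.
p = 3: 2p - 1 = 5, prime.
p = 5: 2p - 1 = 9 = 3 × 3, not prime.

p = 5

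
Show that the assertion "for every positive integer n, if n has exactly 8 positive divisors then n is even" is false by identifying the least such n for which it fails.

n = 105

A counterexample is any positive integer n such that n has exactly 8 positive divisors but n is odd; we check each in order.
For n = 24, 30, 40, 42, …, 88, 102, 104 the conclusion holds.
n = 105: divisors of 105: 1, 3, 5, 7, 15, 21, 35, 105; 105 is odd.
So n = 105 is the smallest counterexample.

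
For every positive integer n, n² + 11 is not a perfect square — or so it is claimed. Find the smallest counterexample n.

n = 5

A counterexample is any positive integer n such that n² + 11 is a perfect square; we check each in order.
The first 4 eligible values, up to n = 4, all satisfy the conclusion.
n = 5: 5² + 11 = 36 = 6², a perfect square.
Thus n = 5 disproves the claim, and no smaller n works.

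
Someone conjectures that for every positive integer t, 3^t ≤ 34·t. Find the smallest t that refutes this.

t = 5

Check each positive integer t in order until 3^t > 34·t.
The first 4 eligible values, up to t = 4, all satisfy the conclusion.
t = 5: 3^t = 243 and 34·t = 170, so 243 > 170.
Hence t = 5 is a counterexample.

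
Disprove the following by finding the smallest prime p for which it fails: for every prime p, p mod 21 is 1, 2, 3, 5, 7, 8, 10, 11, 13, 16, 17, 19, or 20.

For p = 2, 3, 5, 7, …, 53, 59, 61 the conclusion holds.
p = 67: 67 mod 21 = 4 — not in {1, 2, 3, 5, 7, 8, 10, 11, 13, 16, 17, 19, 20}.
Hence p = 67 is a counterexample.

p = 67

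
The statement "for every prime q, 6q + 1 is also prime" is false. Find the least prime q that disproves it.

We need the least prime q for which 6q + 1 is not prime.
q = 2: 6q + 1 = 13, prime.
q = 3: 6q + 1 = 19, prime.
q = 5: 6q + 1 = 31, prime.
q = 7: 6q + 1 = 43, prime.
q = 11: 6q + 1 = 67, prime.
q = 13: 6q + 1 = 79, prime.
q = 17: 6q + 1 = 103, prime.
q = 19: 6q + 1 = 115 = 5 × 23, not prime.
Thus q = 19 disproves the claim, and no smaller q works.

q = 19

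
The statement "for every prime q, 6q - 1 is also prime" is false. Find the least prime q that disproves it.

q = 11

We need the least prime q for which 6q - 1 is not prime.
q = 2: 6q - 1 = 11, prime.
q = 3: 6q - 1 = 17, prime.
q = 5: 6q - 1 = 29, prime.
q = 7: 6q - 1 = 41, prime.
q = 11: 6q - 1 = 65 = 5 × 13, not prime.
So q = 11 is the smallest counterexample.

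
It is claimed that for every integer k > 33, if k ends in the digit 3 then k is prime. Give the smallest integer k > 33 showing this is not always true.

Check each integer k > 33 in order until k ends in the digit 3 but k is not prime.
k = 43: 43 ends in 3 and is prime.
k = 53: 53 ends in 3 and is prime.
k = 63: 63 ends in 3; 63 = 3 × 21, composite.
So k = 63 is the smallest counterexample.

k = 63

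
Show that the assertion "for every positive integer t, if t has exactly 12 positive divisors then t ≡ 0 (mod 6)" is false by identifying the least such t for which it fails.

A counterexample is any positive integer t such that t has exactly 12 positive divisors but the claim fails; we check each in order.
t = 60: τ(60) = 12; 60 ≡ 0 (mod 6).
t = 72: τ(72) = 12; 72 ≡ 0 (mod 6).
t = 84: τ(84) = 12; 84 ≡ 0 (mod 6).
t = 90: τ(90) = 12; 90 ≡ 0 (mod 6).
t = 96: τ(96) = 12; 96 ≡ 0 (mod 6).
t = 108: τ(108) = 12; 108 ≡ 0 (mod 6).
t = 126: τ(126) = 12; 126 ≡ 0 (mod 6).
t = 132: τ(132) = 12; 132 ≡ 0 (mod 6).
t = 140: τ(140) = 12; 140 ≡ 2 (mod 6).

t = 140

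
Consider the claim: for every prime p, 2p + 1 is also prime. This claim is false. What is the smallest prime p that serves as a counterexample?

p = 7

A counterexample is any prime p such that 2p + 1 is not prime; we check each in order.
For p = 2, 3, 5 the conclusion holds.
p = 7: 2p + 1 = 15 = 3 × 5, not prime.
So p = 7 is the smallest counterexample.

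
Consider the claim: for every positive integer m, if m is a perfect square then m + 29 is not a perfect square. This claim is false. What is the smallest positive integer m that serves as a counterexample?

Check each positive integer m in order until m is a perfect square but m + 29 is a perfect square.
For m = 1, 4, 9, 16, …, 121, 144, 169 the conclusion holds.
m = 196: 196 = 14² and 196 + 29 = 225 = 15².
So m = 196 is the smallest counterexample.

m = 196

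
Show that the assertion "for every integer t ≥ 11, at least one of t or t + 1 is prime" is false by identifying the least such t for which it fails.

t = 14

For t = 11, 12, 13 the conclusion holds.
t = 14: 14 = 2 × 7; 15 = 3 × 5 — both composite.
Hence t = 14 is a counterexample.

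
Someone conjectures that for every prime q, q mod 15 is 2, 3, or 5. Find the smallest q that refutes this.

q = 7

We need the least prime q for which the claim fails.
For q = 2, 3, 5 the conclusion holds.
q = 7: 7 mod 15 = 7 — not in {2, 3, 5}.
So q = 7 is the smallest counterexample.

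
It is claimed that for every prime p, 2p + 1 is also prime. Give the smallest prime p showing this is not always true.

For p = 2, 3, 5 the conclusion holds.
p = 7: 2p + 1 = 15 = 3 × 5, not prime.

p = 7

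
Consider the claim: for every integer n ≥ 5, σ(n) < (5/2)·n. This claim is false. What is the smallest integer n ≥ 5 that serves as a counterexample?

n = 24

We need the least integer n ≥ 5 for which the claim fails.
For n = 5, 6, 7, 8, …, 21, 22, 23 the conclusion holds.
n = 24: σ(24) = 60; 60 ≥ 60.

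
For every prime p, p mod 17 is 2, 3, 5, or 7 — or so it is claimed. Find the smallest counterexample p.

p = 11

p = 2: 2 mod 17 = 2.
p = 3: 3 mod 17 = 3.
p = 5: 5 mod 17 = 5.
p = 7: 7 mod 17 = 7.
p = 11: 11 mod 17 = 11 — not in {2, 3, 5, 7}.
Hence p = 11 is a counterexample.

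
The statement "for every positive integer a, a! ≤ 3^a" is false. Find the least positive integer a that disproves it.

a = 7

Check each positive integer a in order until a! > 3^a.
For a = 1, 2, 3, 4, 5, 6 the conclusion holds.
a = 7: a! = 5040 and 3^a = 2187, so 5040 > 2187.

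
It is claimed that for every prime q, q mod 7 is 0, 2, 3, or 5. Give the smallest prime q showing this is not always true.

q = 11

Check each prime q in order until the claim fails.
The first 4 eligible values, up to q = 7, all satisfy the conclusion.
q = 11: 11 mod 7 = 4 — not in {0, 2, 3, 5}.
Hence q = 11 is a counterexample.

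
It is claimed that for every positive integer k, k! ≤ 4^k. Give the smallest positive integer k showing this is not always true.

We need the least positive integer k for which k! > 4^k.
The first 8 eligible values, up to k = 8, all satisfy the conclusion.
k = 9: k! = 362880 and 4^k = 262144, so 362880 > 262144.
Thus k = 9 disproves the claim, and no smaller k works.

k = 9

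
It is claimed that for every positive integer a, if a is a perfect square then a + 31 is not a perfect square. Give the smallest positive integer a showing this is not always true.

a = 225

We need the least positive integer a for which a is a perfect square but a + 31 is a perfect square.
For a = 1, 4, 9, 16, …, 144, 169, 196 the conclusion holds.
a = 225: 225 = 15² and 225 + 31 = 256 = 16².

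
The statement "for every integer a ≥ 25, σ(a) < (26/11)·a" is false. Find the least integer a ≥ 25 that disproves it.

The first 5 eligible values, up to a = 29, all satisfy the conclusion.
a = 30: σ(30) = 72; 72 ≥ 780/11.

a = 30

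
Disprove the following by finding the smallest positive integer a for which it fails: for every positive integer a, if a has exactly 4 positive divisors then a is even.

Check each positive integer a in order until a has exactly 4 positive divisors but a is odd.
For a = 6, 8, 10, 14 the conclusion holds.
a = 15: divisors of 15: 1, 3, 5, 15; 15 is odd.
Thus a = 15 disproves the claim, and no smaller a works.

a = 15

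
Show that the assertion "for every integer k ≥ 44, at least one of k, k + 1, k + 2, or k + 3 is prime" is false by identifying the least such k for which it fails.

Check each integer k ≥ 44 in order until k, k + 1, k + 2, k + 3 are all composite.
k = 44: 47 is prime.
k = 45: 47 is prime.
k = 46: 47 is prime.
k = 47: 47 is prime.
k = 48: 48 = 2 × 24; 49 = 7 × 7; 50 = 2 × 25; 51 = 3 × 17 — all composite.
Thus k = 48 disproves the claim, and no smaller k works.

k = 48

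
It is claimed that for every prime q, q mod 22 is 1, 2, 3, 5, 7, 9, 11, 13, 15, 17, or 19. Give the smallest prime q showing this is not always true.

q = 43

We need the least prime q for which the claim fails.
For q = 2, 3, 5, 7, …, 31, 37, 41 the conclusion holds.
q = 43: 43 mod 22 = 21 — not in {1, 2, 3, 5, 7, 9, 11, 13, 15, 17, 19}.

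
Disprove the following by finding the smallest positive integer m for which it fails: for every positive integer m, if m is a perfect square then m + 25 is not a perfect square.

A counterexample is any positive integer m such that m is a perfect square but m + 25 is a perfect square; we check each in order.
The first 11 eligible values, up to m = 121, all satisfy the conclusion.
m = 144: 144 = 12² and 144 + 25 = 169 = 13².
Hence m = 144 is a counterexample.

m = 144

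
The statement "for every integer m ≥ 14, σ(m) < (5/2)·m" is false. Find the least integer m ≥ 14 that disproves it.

We need the least integer m ≥ 14 for which the claim fails.
For m = 14, 15, 16, 17, 18, 19, 20, 21, 22, 23 the conclusion holds.
m = 24: σ(24) = 60; 60 ≥ 60.

m = 24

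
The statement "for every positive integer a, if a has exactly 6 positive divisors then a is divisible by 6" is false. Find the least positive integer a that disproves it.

a = 20

a = 12: τ(12) = 6; 12 mod 6 = 0.
a = 18: τ(18) = 6; 18 mod 6 = 0.
a = 20: τ(20) = 6; 20 mod 6 = 2.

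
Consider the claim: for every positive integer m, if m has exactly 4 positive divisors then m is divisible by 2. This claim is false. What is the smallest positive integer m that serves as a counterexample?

Check each positive integer m in order until m has exactly 4 positive divisors but m is not divisible by 2.
For m = 6, 8, 10, 14 the conclusion holds.
m = 15: τ(15) = 4; 15 mod 2 = 1.
Hence m = 15 is a counterexample.

m = 15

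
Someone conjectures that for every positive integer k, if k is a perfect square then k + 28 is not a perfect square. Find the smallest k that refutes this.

k = 36

We need the least positive integer k for which k is a perfect square but k + 28 is a perfect square.
For k = 1, 4, 9, 16, 25 the conclusion holds.
k = 36: 36 = 6² and 36 + 28 = 64 = 8².
Thus k = 36 disproves the claim, and no smaller k works.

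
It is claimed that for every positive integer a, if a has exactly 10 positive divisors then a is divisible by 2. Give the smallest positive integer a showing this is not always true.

a = 405

We need the least positive integer a for which a has exactly 10 positive divisors but a is not divisible by 2.
For a = 48, 80, 112, 162, 176, 208, 272, 304, 368 the conclusion holds.
a = 405: τ(405) = 10; 405 mod 2 = 1.
Hence a = 405 is a counterexample.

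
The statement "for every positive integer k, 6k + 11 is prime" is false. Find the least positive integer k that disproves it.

k = 1: 6k + 11 = 17, prime.
k = 2: 6k + 11 = 23, prime.
k = 3: 6k + 11 = 29, prime.
k = 4: 6k + 11 = 35 = 5 × 7, composite.

k = 4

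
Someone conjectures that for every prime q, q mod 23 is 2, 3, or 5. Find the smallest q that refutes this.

q = 7

A counterexample is any prime q such that the claim fails; we check each in order.
For q = 2, 3, 5 the conclusion holds.
q = 7: 7 mod 23 = 7 — not in {2, 3, 5}.
Hence q = 7 is a counterexample.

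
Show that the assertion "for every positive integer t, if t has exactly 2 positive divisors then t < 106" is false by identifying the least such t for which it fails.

t = 107

We need the least positive integer t for which t has exactly 2 positive divisors but the claim fails.
For t = 2, 3, 5, 7, …, 97, 101, 103 the conclusion holds.
t = 107: τ(107) = 2; 107 ≥ 106.
Hence t = 107 is a counterexample.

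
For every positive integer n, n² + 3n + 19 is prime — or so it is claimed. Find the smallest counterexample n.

n = 15

We need the least positive integer n for which n² + 3n + 19 is not prime.
The first 14 eligible values, up to n = 14, all satisfy the conclusion.
n = 15: n² + 3n + 19 = 289 = 17 × 17, composite.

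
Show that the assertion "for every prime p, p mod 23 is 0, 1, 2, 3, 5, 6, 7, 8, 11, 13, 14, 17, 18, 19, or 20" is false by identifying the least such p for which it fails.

p = 61

Check each prime p in order until the claim fails.
For p = 2, 3, 5, 7, …, 47, 53, 59 the conclusion holds.
p = 61: 61 mod 23 = 15 — not in {0, 1, 2, 3, 5, 6, 7, 8, 11, 13, 14, 17, 18, 19, 20}.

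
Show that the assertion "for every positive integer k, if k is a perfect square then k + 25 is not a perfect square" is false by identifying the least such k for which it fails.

For k = 1, 4, 9, 16, …, 81, 100, 121 the conclusion holds.
k = 144: 144 = 12² and 144 + 25 = 169 = 13².
Thus k = 144 disproves the claim, and no smaller k works.

k = 144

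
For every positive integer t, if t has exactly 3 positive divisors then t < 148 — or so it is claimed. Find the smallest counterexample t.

t = 169

We need the least positive integer t for which t has exactly 3 positive divisors but the claim fails.
For t = 4, 9, 25, 49, 121 the conclusion holds.
t = 169: τ(169) = 3; 169 ≥ 148.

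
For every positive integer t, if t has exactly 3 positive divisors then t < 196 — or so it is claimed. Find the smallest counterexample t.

t = 289

We need the least positive integer t for which t has exactly 3 positive divisors but the claim fails.
t = 4: τ(4) = 3; 4 < 196.
t = 9: τ(9) = 3; 9 < 196.
t = 25: τ(25) = 3; 25 < 196.
t = 49: τ(49) = 3; 49 < 196.
t = 121: τ(121) = 3; 121 < 196.
t = 169: τ(169) = 3; 169 < 196.
t = 289: τ(289) = 3; 289 ≥ 196.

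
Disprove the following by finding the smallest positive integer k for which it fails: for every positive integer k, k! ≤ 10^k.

Check each positive integer k in order until k! > 10^k.
For k = 1, 2, 3, 4, …, 22, 23, 24 the conclusion holds.
k = 25: k! = 15511210043330985984000000 and 10^k = 10000000000000000000000000, so 15511210043330985984000000 > 10000000000000000000000000.
Thus k = 25 disproves the claim, and no smaller k works.

k = 25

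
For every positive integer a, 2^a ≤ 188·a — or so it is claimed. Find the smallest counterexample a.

a = 12

For a = 1, 2, 3, 4, …, 9, 10, 11 the conclusion holds.
a = 12: 2^a = 4096 and 188·a = 2256, so 4096 > 2256.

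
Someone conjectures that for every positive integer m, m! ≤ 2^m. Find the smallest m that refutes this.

m = 4

Check each positive integer m in order until m! > 2^m.
For m = 1, 2, 3 the conclusion holds.
m = 4: m! = 24 and 2^m = 16, so 24 > 16.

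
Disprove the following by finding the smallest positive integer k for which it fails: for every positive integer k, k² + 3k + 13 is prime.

k = 9

A counterexample is any positive integer k such that k² + 3k + 13 is not prime; we check each in order.
For k = 1, 2, 3, 4, 5, 6, 7, 8 the conclusion holds.
k = 9: k² + 3k + 13 = 121 = 11 × 11, composite.
So k = 9 is the smallest counterexample.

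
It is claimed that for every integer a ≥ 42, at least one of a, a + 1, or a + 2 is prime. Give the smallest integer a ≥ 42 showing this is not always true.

Check each integer a ≥ 42 in order until a, a + 1, a + 2 are all composite.
a = 42: 43 is prime.
a = 43: 43 is prime.
a = 44: 44 = 2 × 22; 45 = 3 × 15; 46 = 2 × 23 — all composite.

a = 44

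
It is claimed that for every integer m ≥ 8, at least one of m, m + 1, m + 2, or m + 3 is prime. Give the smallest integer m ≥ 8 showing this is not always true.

The first 16 eligible values, up to m = 23, all satisfy the conclusion.
m = 24: 24 = 2 × 12; 25 = 5 × 5; 26 = 2 × 13; 27 = 3 × 9 — all composite.
So m = 24 is the smallest counterexample.

m = 24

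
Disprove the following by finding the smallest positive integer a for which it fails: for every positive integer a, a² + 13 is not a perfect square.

a = 6

We need the least positive integer a for which a² + 13 is a perfect square.
The first 5 eligible values, up to a = 5, all satisfy the conclusion.
a = 6: 6² + 13 = 49 = 7², a perfect square.
Thus a = 6 disproves the claim, and no smaller a works.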